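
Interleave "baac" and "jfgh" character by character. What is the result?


Interleaving "baac" and "jfgh":
  Position 0: 'b' from first, 'j' from second => "bj"
  Position 1: 'a' from first, 'f' from second => "af"
  Position 2: 'a' from first, 'g' from second => "ag"
  Position 3: 'c' from first, 'h' from second => "ch"
Result: bjafagch

bjafagch


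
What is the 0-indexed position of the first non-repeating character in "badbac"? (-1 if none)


Input: badbac
Character frequencies:
  'a': 2
  'b': 2
  'c': 1
  'd': 1
Scanning left to right for freq == 1:
  Position 0 ('b'): freq=2, skip
  Position 1 ('a'): freq=2, skip
  Position 2 ('d'): unique! => answer = 2

2


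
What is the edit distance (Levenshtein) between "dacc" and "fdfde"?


Computing edit distance: "dacc" -> "fdfde"
DP table:
           f    d    f    d    e
      0    1    2    3    4    5
  d   1    1    1    2    3    4
  a   2    2    2    2    3    4
  c   3    3    3    3    3    4
  c   4    4    4    4    4    4
Edit distance = dp[4][5] = 4

4


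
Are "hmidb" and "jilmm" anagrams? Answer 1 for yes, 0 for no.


Strings: "hmidb", "jilmm"
Sorted first:  bdhim
Sorted second: ijlmm
Differ at position 0: 'b' vs 'i' => not anagrams

0


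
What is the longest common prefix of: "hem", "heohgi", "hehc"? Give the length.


Words: hem, heohgi, hehc
  Position 0: all 'h' => match
  Position 1: all 'e' => match
  Position 2: ('m', 'o', 'h') => mismatch, stop
LCP = "he" (length 2)

2


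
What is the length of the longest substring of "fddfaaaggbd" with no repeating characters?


Input: "fddfaaaggbd"
Sliding window (track last position of each char):
  Position 0 ('f'): window [0,0] length 1 -- new best
  Position 1 ('d'): window [0,1] length 2 -- new best
  Position 2 ('d'): repeat (last at 1), move window start to 2
  Position 2 ('d'): window [2,2] length 1
  Position 3 ('f'): window [2,3] length 2
  Position 4 ('a'): window [2,4] length 3 -- new best
  Position 5 ('a'): repeat (last at 4), move window start to 5
  Position 5 ('a'): window [5,5] length 1
  Position 6 ('a'): repeat (last at 5), move window start to 6
  Position 6 ('a'): window [6,6] length 1
  Position 7 ('g'): window [6,7] length 2
  Position 8 ('g'): repeat (last at 7), move window start to 8
  Position 8 ('g'): window [8,8] length 1
  Position 9 ('b'): window [8,9] length 2
  Position 10 ('d'): window [8,10] length 3
Longest substring with no repeats: "dfa" with length 3

3


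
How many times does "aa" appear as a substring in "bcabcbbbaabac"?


Searching for "aa" in "bcabcbbbaabac"
Scanning each position:
  Position 0: "bc" => no
  Position 1: "ca" => no
  Position 2: "ab" => no
  Position 3: "bc" => no
  Position 4: "cb" => no
  Position 5: "bb" => no
  Position 6: "bb" => no
  Position 7: "ba" => no
  Position 8: "aa" => MATCH
  Position 9: "ab" => no
  Position 10: "ba" => no
  Position 11: "ac" => no
Total occurrences: 1

1


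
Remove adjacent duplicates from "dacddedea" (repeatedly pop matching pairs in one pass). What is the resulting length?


Input: dacddedea
Stack-based adjacent duplicate removal:
  Read 'd': push. Stack: d
  Read 'a': push. Stack: da
  Read 'c': push. Stack: dac
  Read 'd': push. Stack: dacd
  Read 'd': matches stack top 'd' => pop. Stack: dac
  Read 'e': push. Stack: dace
  Read 'd': push. Stack: daced
  Read 'e': push. Stack: dacede
  Read 'a': push. Stack: dacedea
Final stack: "dacedea" (length 7)

7


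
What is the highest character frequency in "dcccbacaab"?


Input: dcccbacaab
Character counts:
  'a': 3
  'b': 2
  'c': 4
  'd': 1
Maximum frequency: 4

4


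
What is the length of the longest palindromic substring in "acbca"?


Input: "acbca"
Checking substrings for palindromes:
  [0:5] "acbca" (len 5) => palindrome
  [1:4] "cbc" (len 3) => palindrome
Longest palindromic substring: "acbca" with length 5

5


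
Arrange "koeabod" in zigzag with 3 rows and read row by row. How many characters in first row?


Zigzag "koeabod" into 3 rows:
Placing characters:
  'k' => row 0
  'o' => row 1
  'e' => row 2
  'a' => row 1
  'b' => row 0
  'o' => row 1
  'd' => row 2
Rows:
  Row 0: "kb"
  Row 1: "oao"
  Row 2: "ed"
First row length: 2

2


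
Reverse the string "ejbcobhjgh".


Input: ejbcobhjgh
Reading characters right to left:
  Position 9: 'h'
  Position 8: 'g'
  Position 7: 'j'
  Position 6: 'h'
  Position 5: 'b'
  Position 4: 'o'
  Position 3: 'c'
  Position 2: 'b'
  Position 1: 'j'
  Position 0: 'e'
Reversed: hgjhbocbje

hgjhbocbje


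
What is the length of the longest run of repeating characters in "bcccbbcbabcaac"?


Input: "bcccbbcbabcaac"
Scanning for longest run:
  Position 1 ('c'): new char, reset run to 1
  Position 2 ('c'): continues run of 'c', length=2
  Position 3 ('c'): continues run of 'c', length=3
  Position 4 ('b'): new char, reset run to 1
  Position 5 ('b'): continues run of 'b', length=2
  Position 6 ('c'): new char, reset run to 1
  Position 7 ('b'): new char, reset run to 1
  Position 8 ('a'): new char, reset run to 1
  Position 9 ('b'): new char, reset run to 1
  Position 10 ('c'): new char, reset run to 1
  Position 11 ('a'): new char, reset run to 1
  Position 12 ('a'): continues run of 'a', length=2
  Position 13 ('c'): new char, reset run to 1
Longest run: 'c' with length 3

3


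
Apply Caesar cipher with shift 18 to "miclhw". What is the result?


Caesar cipher: shift "miclhw" by 18
  'm' (pos 12) + 18 = pos 4 = 'e'
  'i' (pos 8) + 18 = pos 0 = 'a'
  'c' (pos 2) + 18 = pos 20 = 'u'
  'l' (pos 11) + 18 = pos 3 = 'd'
  'h' (pos 7) + 18 = pos 25 = 'z'
  'w' (pos 22) + 18 = pos 14 = 'o'
Result: eaudzo

eaudzo


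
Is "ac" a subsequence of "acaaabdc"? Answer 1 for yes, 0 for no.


Check if "ac" is a subsequence of "acaaabdc"
Greedy scan:
  Position 0 ('a'): matches sub[0] = 'a'
  Position 1 ('c'): matches sub[1] = 'c'
  Position 2 ('a'): no match needed
  Position 3 ('a'): no match needed
  Position 4 ('a'): no match needed
  Position 5 ('b'): no match needed
  Position 6 ('d'): no match needed
  Position 7 ('c'): no match needed
All 2 characters matched => is a subsequence

1


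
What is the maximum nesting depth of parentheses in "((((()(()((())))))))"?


Input: "((((()(()((())))))))"
Tracking depth:
  Position 0 '(': depth becomes 1
  Position 1 '(': depth becomes 2
  Position 2 '(': depth becomes 3
  Position 3 '(': depth becomes 4
  Position 4 '(': depth becomes 5
  Position 5 ')': depth becomes 4
  Position 6 '(': depth becomes 5
  Position 7 '(': depth becomes 6
  Position 8 ')': depth becomes 5
  Position 9 '(': depth becomes 6
  Position 10 '(': depth becomes 7
  Position 11 '(': depth becomes 8
  Position 12 ')': depth becomes 7
  Position 13 ')': depth becomes 6
  Position 14 ')': depth becomes 5
  Position 15 ')': depth becomes 4
  Position 16 ')': depth becomes 3
  Position 17 ')': depth becomes 2
  Position 18 ')': depth becomes 1
  Position 19 ')': depth becomes 0
Maximum depth reached: 8

8


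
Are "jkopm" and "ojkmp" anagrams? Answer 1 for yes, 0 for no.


Strings: "jkopm", "ojkmp"
Sorted first:  jkmop
Sorted second: jkmop
Sorted forms match => anagrams

1


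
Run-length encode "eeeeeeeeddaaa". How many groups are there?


Input: eeeeeeeeddaaa
Scanning for consecutive runs:
  Group 1: 'e' x 8 (positions 0-7)
  Group 2: 'd' x 2 (positions 8-9)
  Group 3: 'a' x 3 (positions 10-12)
Total groups: 3

3


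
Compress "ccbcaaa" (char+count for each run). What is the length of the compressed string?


Input: ccbcaaa
Runs:
  'c' x 2 => "c2"
  'b' x 1 => "b1"
  'c' x 1 => "c1"
  'a' x 3 => "a3"
Compressed: "c2b1c1a3"
Compressed length: 8

8


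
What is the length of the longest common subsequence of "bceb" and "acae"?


LCS of "bceb" and "acae"
DP table:
           a    c    a    e
      0    0    0    0    0
  b   0    0    0    0    0
  c   0    0    1    1    1
  e   0    0    1    1    2
  b   0    0    1    1    2
LCS length = dp[4][4] = 2

2


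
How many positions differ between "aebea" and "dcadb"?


Comparing "aebea" and "dcadb" position by position:
  Position 0: 'a' vs 'd' => DIFFER
  Position 1: 'e' vs 'c' => DIFFER
  Position 2: 'b' vs 'a' => DIFFER
  Position 3: 'e' vs 'd' => DIFFER
  Position 4: 'a' vs 'b' => DIFFER
Positions that differ: 5

5


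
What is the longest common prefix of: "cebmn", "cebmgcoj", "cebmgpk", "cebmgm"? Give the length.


Words: cebmn, cebmgcoj, cebmgpk, cebmgm
  Position 0: all 'c' => match
  Position 1: all 'e' => match
  Position 2: all 'b' => match
  Position 3: all 'm' => match
  Position 4: ('n', 'g', 'g', 'g') => mismatch, stop
LCP = "cebm" (length 4)

4


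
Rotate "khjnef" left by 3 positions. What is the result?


Input: "khjnef", rotate left by 3
First 3 characters: "khj"
Remaining characters: "nef"
Concatenate remaining + first: "nef" + "khj" = "nefkhj"

nefkhj


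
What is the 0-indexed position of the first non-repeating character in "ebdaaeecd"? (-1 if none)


Input: ebdaaeecd
Character frequencies:
  'a': 2
  'b': 1
  'c': 1
  'd': 2
  'e': 3
Scanning left to right for freq == 1:
  Position 0 ('e'): freq=3, skip
  Position 1 ('b'): unique! => answer = 1

1


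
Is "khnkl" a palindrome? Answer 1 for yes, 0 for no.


Input: khnkl
Reversed: lknhk
  Compare pos 0 ('k') with pos 4 ('l'): MISMATCH
  Compare pos 1 ('h') with pos 3 ('k'): MISMATCH
Result: not a palindrome

0


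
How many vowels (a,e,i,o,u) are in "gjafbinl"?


Input: gjafbinl
Checking each character:
  'g' at position 0: consonant
  'j' at position 1: consonant
  'a' at position 2: vowel (running total: 1)
  'f' at position 3: consonant
  'b' at position 4: consonant
  'i' at position 5: vowel (running total: 2)
  'n' at position 6: consonant
  'l' at position 7: consonant
Total vowels: 2

2


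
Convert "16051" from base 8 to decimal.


Input: "16051" in base 8
Positional expansion:
  Digit '1' (value 1) x 8^4 = 4096
  Digit '6' (value 6) x 8^3 = 3072
  Digit '0' (value 0) x 8^2 = 0
  Digit '5' (value 5) x 8^1 = 40
  Digit '1' (value 1) x 8^0 = 1
Sum = 7209

7209


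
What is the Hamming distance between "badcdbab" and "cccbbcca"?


Comparing "badcdbab" and "cccbbcca" position by position:
  Position 0: 'b' vs 'c' => differ
  Position 1: 'a' vs 'c' => differ
  Position 2: 'd' vs 'c' => differ
  Position 3: 'c' vs 'b' => differ
  Position 4: 'd' vs 'b' => differ
  Position 5: 'b' vs 'c' => differ
  Position 6: 'a' vs 'c' => differ
  Position 7: 'b' vs 'a' => differ
Total differences (Hamming distance): 8

8


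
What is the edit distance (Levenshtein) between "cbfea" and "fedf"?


Computing edit distance: "cbfea" -> "fedf"
DP table:
           f    e    d    f
      0    1    2    3    4
  c   1    1    2    3    4
  b   2    2    2    3    4
  f   3    2    3    3    3
  e   4    3    2    3    4
  a   5    4    3    3    4
Edit distance = dp[5][4] = 4

4


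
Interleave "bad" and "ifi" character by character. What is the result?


Interleaving "bad" and "ifi":
  Position 0: 'b' from first, 'i' from second => "bi"
  Position 1: 'a' from first, 'f' from second => "af"
  Position 2: 'd' from first, 'i' from second => "di"
Result: biafdi

biafdi


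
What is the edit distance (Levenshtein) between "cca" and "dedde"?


Computing edit distance: "cca" -> "dedde"
DP table:
           d    e    d    d    e
      0    1    2    3    4    5
  c   1    1    2    3    4    5
  c   2    2    2    3    4    5
  a   3    3    3    3    4    5
Edit distance = dp[3][5] = 5

5


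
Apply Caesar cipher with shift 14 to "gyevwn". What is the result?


Caesar cipher: shift "gyevwn" by 14
  'g' (pos 6) + 14 = pos 20 = 'u'
  'y' (pos 24) + 14 = pos 12 = 'm'
  'e' (pos 4) + 14 = pos 18 = 's'
  'v' (pos 21) + 14 = pos 9 = 'j'
  'w' (pos 22) + 14 = pos 10 = 'k'
  'n' (pos 13) + 14 = pos 1 = 'b'
Result: umsjkb

umsjkb


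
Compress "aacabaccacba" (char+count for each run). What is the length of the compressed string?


Input: aacabaccacba
Runs:
  'a' x 2 => "a2"
  'c' x 1 => "c1"
  'a' x 1 => "a1"
  'b' x 1 => "b1"
  'a' x 1 => "a1"
  'c' x 2 => "c2"
  'a' x 1 => "a1"
  'c' x 1 => "c1"
  'b' x 1 => "b1"
  'a' x 1 => "a1"
Compressed: "a2c1a1b1a1c2a1c1b1a1"
Compressed length: 20

20


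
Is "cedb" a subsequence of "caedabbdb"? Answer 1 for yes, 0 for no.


Check if "cedb" is a subsequence of "caedabbdb"
Greedy scan:
  Position 0 ('c'): matches sub[0] = 'c'
  Position 1 ('a'): no match needed
  Position 2 ('e'): matches sub[1] = 'e'
  Position 3 ('d'): matches sub[2] = 'd'
  Position 4 ('a'): no match needed
  Position 5 ('b'): matches sub[3] = 'b'
  Position 6 ('b'): no match needed
  Position 7 ('d'): no match needed
  Position 8 ('b'): no match needed
All 4 characters matched => is a subsequence

1


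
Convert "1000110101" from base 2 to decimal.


Input: "1000110101" in base 2
Positional expansion:
  Digit '1' (value 1) x 2^9 = 512
  Digit '0' (value 0) x 2^8 = 0
  Digit '0' (value 0) x 2^7 = 0
  Digit '0' (value 0) x 2^6 = 0
  Digit '1' (value 1) x 2^5 = 32
  Digit '1' (value 1) x 2^4 = 16
  Digit '0' (value 0) x 2^3 = 0
  Digit '1' (value 1) x 2^2 = 4
  Digit '0' (value 0) x 2^1 = 0
  Digit '1' (value 1) x 2^0 = 1
Sum = 565

565


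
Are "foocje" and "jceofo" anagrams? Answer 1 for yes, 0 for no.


Strings: "foocje", "jceofo"
Sorted first:  cefjoo
Sorted second: cefjoo
Sorted forms match => anagrams

1


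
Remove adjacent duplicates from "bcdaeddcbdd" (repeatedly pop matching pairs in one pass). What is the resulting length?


Input: bcdaeddcbdd
Stack-based adjacent duplicate removal:
  Read 'b': push. Stack: b
  Read 'c': push. Stack: bc
  Read 'd': push. Stack: bcd
  Read 'a': push. Stack: bcda
  Read 'e': push. Stack: bcdae
  Read 'd': push. Stack: bcdaed
  Read 'd': matches stack top 'd' => pop. Stack: bcdae
  Read 'c': push. Stack: bcdaec
  Read 'b': push. Stack: bcdaecb
  Read 'd': push. Stack: bcdaecbd
  Read 'd': matches stack top 'd' => pop. Stack: bcdaecb
Final stack: "bcdaecb" (length 7)

7


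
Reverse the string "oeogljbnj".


Input: oeogljbnj
Reading characters right to left:
  Position 8: 'j'
  Position 7: 'n'
  Position 6: 'b'
  Position 5: 'j'
  Position 4: 'l'
  Position 3: 'g'
  Position 2: 'o'
  Position 1: 'e'
  Position 0: 'o'
Reversed: jnbjlgoeo

jnbjlgoeo


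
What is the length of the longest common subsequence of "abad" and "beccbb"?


LCS of "abad" and "beccbb"
DP table:
           b    e    c    c    b    b
      0    0    0    0    0    0    0
  a   0    0    0    0    0    0    0
  b   0    1    1    1    1    1    1
  a   0    1    1    1    1    1    1
  d   0    1    1    1    1    1    1
LCS length = dp[4][6] = 1

1


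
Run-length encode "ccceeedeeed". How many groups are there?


Input: ccceeedeeed
Scanning for consecutive runs:
  Group 1: 'c' x 3 (positions 0-2)
  Group 2: 'e' x 3 (positions 3-5)
  Group 3: 'd' x 1 (positions 6-6)
  Group 4: 'e' x 3 (positions 7-9)
  Group 5: 'd' x 1 (positions 10-10)
Total groups: 5

5


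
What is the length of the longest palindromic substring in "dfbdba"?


Input: "dfbdba"
Checking substrings for palindromes:
  [2:5] "bdb" (len 3) => palindrome
Longest palindromic substring: "bdb" with length 3

3


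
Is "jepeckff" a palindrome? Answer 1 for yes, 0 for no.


Input: jepeckff
Reversed: ffkcepej
  Compare pos 0 ('j') with pos 7 ('f'): MISMATCH
  Compare pos 1 ('e') with pos 6 ('f'): MISMATCH
  Compare pos 2 ('p') with pos 5 ('k'): MISMATCH
  Compare pos 3 ('e') with pos 4 ('c'): MISMATCH
Result: not a palindrome

0


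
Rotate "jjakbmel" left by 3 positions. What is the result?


Input: "jjakbmel", rotate left by 3
First 3 characters: "jja"
Remaining characters: "kbmel"
Concatenate remaining + first: "kbmel" + "jja" = "kbmeljja"

kbmeljja


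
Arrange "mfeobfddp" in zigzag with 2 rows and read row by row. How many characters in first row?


Zigzag "mfeobfddp" into 2 rows:
Placing characters:
  'm' => row 0
  'f' => row 1
  'e' => row 0
  'o' => row 1
  'b' => row 0
  'f' => row 1
  'd' => row 0
  'd' => row 1
  'p' => row 0
Rows:
  Row 0: "mebdp"
  Row 1: "fofd"
First row length: 5

5


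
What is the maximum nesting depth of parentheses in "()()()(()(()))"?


Input: "()()()(()(()))"
Tracking depth:
  Position 0 '(': depth becomes 1
  Position 1 ')': depth becomes 0
  Position 2 '(': depth becomes 1
  Position 3 ')': depth becomes 0
  Position 4 '(': depth becomes 1
  Position 5 ')': depth becomes 0
  Position 6 '(': depth becomes 1
  Position 7 '(': depth becomes 2
  Position 8 ')': depth becomes 1
  Position 9 '(': depth becomes 2
  Position 10 '(': depth becomes 3
  Position 11 ')': depth becomes 2
  Position 12 ')': depth becomes 1
  Position 13 ')': depth becomes 0
Maximum depth reached: 3

3


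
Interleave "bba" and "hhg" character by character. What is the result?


Interleaving "bba" and "hhg":
  Position 0: 'b' from first, 'h' from second => "bh"
  Position 1: 'b' from first, 'h' from second => "bh"
  Position 2: 'a' from first, 'g' from second => "ag"
Result: bhbhag

bhbhag


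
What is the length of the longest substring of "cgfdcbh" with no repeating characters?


Input: "cgfdcbh"
Sliding window (track last position of each char):
  Position 0 ('c'): window [0,0] length 1 -- new best
  Position 1 ('g'): window [0,1] length 2 -- new best
  Position 2 ('f'): window [0,2] length 3 -- new best
  Position 3 ('d'): window [0,3] length 4 -- new best
  Position 4 ('c'): repeat (last at 0), move window start to 1
  Position 4 ('c'): window [1,4] length 4
  Position 5 ('b'): window [1,5] length 5 -- new best
  Position 6 ('h'): window [1,6] length 6 -- new best
Longest substring with no repeats: "gfdcbh" with length 6

6


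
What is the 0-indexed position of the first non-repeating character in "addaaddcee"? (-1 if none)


Input: addaaddcee
Character frequencies:
  'a': 3
  'c': 1
  'd': 4
  'e': 2
Scanning left to right for freq == 1:
  Position 0 ('a'): freq=3, skip
  Position 1 ('d'): freq=4, skip
  Position 2 ('d'): freq=4, skip
  Position 3 ('a'): freq=3, skip
  Position 4 ('a'): freq=3, skip
  Position 5 ('d'): freq=4, skip
  Position 6 ('d'): freq=4, skip
  Position 7 ('c'): unique! => answer = 7

7


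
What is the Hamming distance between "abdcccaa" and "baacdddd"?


Comparing "abdcccaa" and "baacdddd" position by position:
  Position 0: 'a' vs 'b' => differ
  Position 1: 'b' vs 'a' => differ
  Position 2: 'd' vs 'a' => differ
  Position 3: 'c' vs 'c' => same
  Position 4: 'c' vs 'd' => differ
  Position 5: 'c' vs 'd' => differ
  Position 6: 'a' vs 'd' => differ
  Position 7: 'a' vs 'd' => differ
Total differences (Hamming distance): 7

7


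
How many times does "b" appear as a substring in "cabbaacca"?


Searching for "b" in "cabbaacca"
Scanning each position:
  Position 0: "c" => no
  Position 1: "a" => no
  Position 2: "b" => MATCH
  Position 3: "b" => MATCH
  Position 4: "a" => no
  Position 5: "a" => no
  Position 6: "c" => no
  Position 7: "c" => no
  Position 8: "a" => no
Total occurrences: 2

2


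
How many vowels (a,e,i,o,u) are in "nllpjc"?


Input: nllpjc
Checking each character:
  'n' at position 0: consonant
  'l' at position 1: consonant
  'l' at position 2: consonant
  'p' at position 3: consonant
  'j' at position 4: consonant
  'c' at position 5: consonant
Total vowels: 0

0


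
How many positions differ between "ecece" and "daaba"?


Comparing "ecece" and "daaba" position by position:
  Position 0: 'e' vs 'd' => DIFFER
  Position 1: 'c' vs 'a' => DIFFER
  Position 2: 'e' vs 'a' => DIFFER
  Position 3: 'c' vs 'b' => DIFFER
  Position 4: 'e' vs 'a' => DIFFER
Positions that differ: 5

5


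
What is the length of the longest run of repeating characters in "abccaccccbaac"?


Input: "abccaccccbaac"
Scanning for longest run:
  Position 1 ('b'): new char, reset run to 1
  Position 2 ('c'): new char, reset run to 1
  Position 3 ('c'): continues run of 'c', length=2
  Position 4 ('a'): new char, reset run to 1
  Position 5 ('c'): new char, reset run to 1
  Position 6 ('c'): continues run of 'c', length=2
  Position 7 ('c'): continues run of 'c', length=3
  Position 8 ('c'): continues run of 'c', length=4
  Position 9 ('b'): new char, reset run to 1
  Position 10 ('a'): new char, reset run to 1
  Position 11 ('a'): continues run of 'a', length=2
  Position 12 ('c'): new char, reset run to 1
Longest run: 'c' with length 4

4


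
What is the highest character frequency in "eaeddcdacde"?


Input: eaeddcdacde
Character counts:
  'a': 2
  'c': 2
  'd': 4
  'e': 3
Maximum frequency: 4

4


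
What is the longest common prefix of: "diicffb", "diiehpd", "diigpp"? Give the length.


Words: diicffb, diiehpd, diigpp
  Position 0: all 'd' => match
  Position 1: all 'i' => match
  Position 2: all 'i' => match
  Position 3: ('c', 'e', 'g') => mismatch, stop
LCP = "dii" (length 3)

3


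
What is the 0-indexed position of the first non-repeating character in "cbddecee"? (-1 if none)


Input: cbddecee
Character frequencies:
  'b': 1
  'c': 2
  'd': 2
  'e': 3
Scanning left to right for freq == 1:
  Position 0 ('c'): freq=2, skip
  Position 1 ('b'): unique! => answer = 1

1


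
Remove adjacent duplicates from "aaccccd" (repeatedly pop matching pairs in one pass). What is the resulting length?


Input: aaccccd
Stack-based adjacent duplicate removal:
  Read 'a': push. Stack: a
  Read 'a': matches stack top 'a' => pop. Stack: (empty)
  Read 'c': push. Stack: c
  Read 'c': matches stack top 'c' => pop. Stack: (empty)
  Read 'c': push. Stack: c
  Read 'c': matches stack top 'c' => pop. Stack: (empty)
  Read 'd': push. Stack: d
Final stack: "d" (length 1)

1


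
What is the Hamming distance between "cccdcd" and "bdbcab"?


Comparing "cccdcd" and "bdbcab" position by position:
  Position 0: 'c' vs 'b' => differ
  Position 1: 'c' vs 'd' => differ
  Position 2: 'c' vs 'b' => differ
  Position 3: 'd' vs 'c' => differ
  Position 4: 'c' vs 'a' => differ
  Position 5: 'd' vs 'b' => differ
Total differences (Hamming distance): 6

6


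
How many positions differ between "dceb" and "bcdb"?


Comparing "dceb" and "bcdb" position by position:
  Position 0: 'd' vs 'b' => DIFFER
  Position 1: 'c' vs 'c' => same
  Position 2: 'e' vs 'd' => DIFFER
  Position 3: 'b' vs 'b' => same
Positions that differ: 2

2


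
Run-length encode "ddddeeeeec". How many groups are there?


Input: ddddeeeeec
Scanning for consecutive runs:
  Group 1: 'd' x 4 (positions 0-3)
  Group 2: 'e' x 5 (positions 4-8)
  Group 3: 'c' x 1 (positions 9-9)
Total groups: 3

3


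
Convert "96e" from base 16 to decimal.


Input: "96e" in base 16
Positional expansion:
  Digit '9' (value 9) x 16^2 = 2304
  Digit '6' (value 6) x 16^1 = 96
  Digit 'e' (value 14) x 16^0 = 14
Sum = 2414

2414


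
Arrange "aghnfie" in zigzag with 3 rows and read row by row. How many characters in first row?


Zigzag "aghnfie" into 3 rows:
Placing characters:
  'a' => row 0
  'g' => row 1
  'h' => row 2
  'n' => row 1
  'f' => row 0
  'i' => row 1
  'e' => row 2
Rows:
  Row 0: "af"
  Row 1: "gni"
  Row 2: "he"
First row length: 2

2


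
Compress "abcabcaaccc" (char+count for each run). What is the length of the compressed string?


Input: abcabcaaccc
Runs:
  'a' x 1 => "a1"
  'b' x 1 => "b1"
  'c' x 1 => "c1"
  'a' x 1 => "a1"
  'b' x 1 => "b1"
  'c' x 1 => "c1"
  'a' x 2 => "a2"
  'c' x 3 => "c3"
Compressed: "a1b1c1a1b1c1a2c3"
Compressed length: 16

16


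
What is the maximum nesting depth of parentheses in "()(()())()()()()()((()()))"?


Input: "()(()())()()()()()((()()))"
Tracking depth:
  Position 0 '(': depth becomes 1
  Position 1 ')': depth becomes 0
  Position 2 '(': depth becomes 1
  Position 3 '(': depth becomes 2
  Position 4 ')': depth becomes 1
  Position 5 '(': depth becomes 2
  Position 6 ')': depth becomes 1
  Position 7 ')': depth becomes 0
  Position 8 '(': depth becomes 1
  Position 9 ')': depth becomes 0
  Position 10 '(': depth becomes 1
  Position 11 ')': depth becomes 0
  Position 12 '(': depth becomes 1
  Position 13 ')': depth becomes 0
  Position 14 '(': depth becomes 1
  Position 15 ')': depth becomes 0
  Position 16 '(': depth becomes 1
  Position 17 ')': depth becomes 0
  Position 18 '(': depth becomes 1
  Position 19 '(': depth becomes 2
  Position 20 '(': depth becomes 3
  Position 21 ')': depth becomes 2
  Position 22 '(': depth becomes 3
  Position 23 ')': depth becomes 2
  Position 24 ')': depth becomes 1
  Position 25 ')': depth becomes 0
Maximum depth reached: 3

3


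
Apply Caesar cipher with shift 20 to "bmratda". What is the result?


Caesar cipher: shift "bmratda" by 20
  'b' (pos 1) + 20 = pos 21 = 'v'
  'm' (pos 12) + 20 = pos 6 = 'g'
  'r' (pos 17) + 20 = pos 11 = 'l'
  'a' (pos 0) + 20 = pos 20 = 'u'
  't' (pos 19) + 20 = pos 13 = 'n'
  'd' (pos 3) + 20 = pos 23 = 'x'
  'a' (pos 0) + 20 = pos 20 = 'u'
Result: vglunxu

vglunxu


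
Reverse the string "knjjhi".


Input: knjjhi
Reading characters right to left:
  Position 5: 'i'
  Position 4: 'h'
  Position 3: 'j'
  Position 2: 'j'
  Position 1: 'n'
  Position 0: 'k'
Reversed: ihjjnk

ihjjnk


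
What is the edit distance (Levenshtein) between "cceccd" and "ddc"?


Computing edit distance: "cceccd" -> "ddc"
DP table:
           d    d    c
      0    1    2    3
  c   1    1    2    2
  c   2    2    2    2
  e   3    3    3    3
  c   4    4    4    3
  c   5    5    5    4
  d   6    5    5    5
Edit distance = dp[6][3] = 5

5


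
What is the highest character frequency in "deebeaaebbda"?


Input: deebeaaebbda
Character counts:
  'a': 3
  'b': 3
  'd': 2
  'e': 4
Maximum frequency: 4

4


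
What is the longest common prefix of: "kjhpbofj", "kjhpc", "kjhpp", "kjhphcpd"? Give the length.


Words: kjhpbofj, kjhpc, kjhpp, kjhphcpd
  Position 0: all 'k' => match
  Position 1: all 'j' => match
  Position 2: all 'h' => match
  Position 3: all 'p' => match
  Position 4: ('b', 'c', 'p', 'h') => mismatch, stop
LCP = "kjhp" (length 4)

4


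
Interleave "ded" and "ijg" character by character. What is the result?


Interleaving "ded" and "ijg":
  Position 0: 'd' from first, 'i' from second => "di"
  Position 1: 'e' from first, 'j' from second => "ej"
  Position 2: 'd' from first, 'g' from second => "dg"
Result: diejdg

diejdg


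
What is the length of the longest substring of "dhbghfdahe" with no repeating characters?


Input: "dhbghfdahe"
Sliding window (track last position of each char):
  Position 0 ('d'): window [0,0] length 1 -- new best
  Position 1 ('h'): window [0,1] length 2 -- new best
  Position 2 ('b'): window [0,2] length 3 -- new best
  Position 3 ('g'): window [0,3] length 4 -- new best
  Position 4 ('h'): repeat (last at 1), move window start to 2
  Position 4 ('h'): window [2,4] length 3
  Position 5 ('f'): window [2,5] length 4
  Position 6 ('d'): window [2,6] length 5 -- new best
  Position 7 ('a'): window [2,7] length 6 -- new best
  Position 8 ('h'): repeat (last at 4), move window start to 5
  Position 8 ('h'): window [5,8] length 4
  Position 9 ('e'): window [5,9] length 5
Longest substring with no repeats: "bghfda" with length 6

6


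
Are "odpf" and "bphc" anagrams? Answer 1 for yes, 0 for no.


Strings: "odpf", "bphc"
Sorted first:  dfop
Sorted second: bchp
Differ at position 0: 'd' vs 'b' => not anagrams

0


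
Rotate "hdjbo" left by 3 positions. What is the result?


Input: "hdjbo", rotate left by 3
First 3 characters: "hdj"
Remaining characters: "bo"
Concatenate remaining + first: "bo" + "hdj" = "bohdj"

bohdj


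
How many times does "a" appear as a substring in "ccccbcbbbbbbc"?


Searching for "a" in "ccccbcbbbbbbc"
Scanning each position:
  Position 0: "c" => no
  Position 1: "c" => no
  Position 2: "c" => no
  Position 3: "c" => no
  Position 4: "b" => no
  Position 5: "c" => no
  Position 6: "b" => no
  Position 7: "b" => no
  Position 8: "b" => no
  Position 9: "b" => no
  Position 10: "b" => no
  Position 11: "b" => no
  Position 12: "c" => no
Total occurrences: 0

0


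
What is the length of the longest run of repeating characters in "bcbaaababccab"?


Input: "bcbaaababccab"
Scanning for longest run:
  Position 1 ('c'): new char, reset run to 1
  Position 2 ('b'): new char, reset run to 1
  Position 3 ('a'): new char, reset run to 1
  Position 4 ('a'): continues run of 'a', length=2
  Position 5 ('a'): continues run of 'a', length=3
  Position 6 ('b'): new char, reset run to 1
  Position 7 ('a'): new char, reset run to 1
  Position 8 ('b'): new char, reset run to 1
  Position 9 ('c'): new char, reset run to 1
  Position 10 ('c'): continues run of 'c', length=2
  Position 11 ('a'): new char, reset run to 1
  Position 12 ('b'): new char, reset run to 1
Longest run: 'a' with length 3

3


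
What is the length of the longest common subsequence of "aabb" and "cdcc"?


LCS of "aabb" and "cdcc"
DP table:
           c    d    c    c
      0    0    0    0    0
  a   0    0    0    0    0
  a   0    0    0    0    0
  b   0    0    0    0    0
  b   0    0    0    0    0
LCS length = dp[4][4] = 0

0


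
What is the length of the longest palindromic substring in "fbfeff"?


Input: "fbfeff"
Checking substrings for palindromes:
  [0:3] "fbf" (len 3) => palindrome
  [2:5] "fef" (len 3) => palindrome
  [4:6] "ff" (len 2) => palindrome
Longest palindromic substring: "fbf" with length 3

3


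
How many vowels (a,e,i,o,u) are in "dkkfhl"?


Input: dkkfhl
Checking each character:
  'd' at position 0: consonant
  'k' at position 1: consonant
  'k' at position 2: consonant
  'f' at position 3: consonant
  'h' at position 4: consonant
  'l' at position 5: consonant
Total vowels: 0

0


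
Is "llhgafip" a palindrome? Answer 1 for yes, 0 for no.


Input: llhgafip
Reversed: pifaghll
  Compare pos 0 ('l') with pos 7 ('p'): MISMATCH
  Compare pos 1 ('l') with pos 6 ('i'): MISMATCH
  Compare pos 2 ('h') with pos 5 ('f'): MISMATCH
  Compare pos 3 ('g') with pos 4 ('a'): MISMATCH
Result: not a palindrome

0


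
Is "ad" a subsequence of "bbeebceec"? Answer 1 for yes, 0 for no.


Check if "ad" is a subsequence of "bbeebceec"
Greedy scan:
  Position 0 ('b'): no match needed
  Position 1 ('b'): no match needed
  Position 2 ('e'): no match needed
  Position 3 ('e'): no match needed
  Position 4 ('b'): no match needed
  Position 5 ('c'): no match needed
  Position 6 ('e'): no match needed
  Position 7 ('e'): no match needed
  Position 8 ('c'): no match needed
Only matched 0/2 characters => not a subsequence

0


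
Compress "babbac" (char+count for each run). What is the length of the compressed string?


Input: babbac
Runs:
  'b' x 1 => "b1"
  'a' x 1 => "a1"
  'b' x 2 => "b2"
  'a' x 1 => "a1"
  'c' x 1 => "c1"
Compressed: "b1a1b2a1c1"
Compressed length: 10

10


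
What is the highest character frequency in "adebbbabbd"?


Input: adebbbabbd
Character counts:
  'a': 2
  'b': 5
  'd': 2
  'e': 1
Maximum frequency: 5

5


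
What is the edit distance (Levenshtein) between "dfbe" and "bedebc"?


Computing edit distance: "dfbe" -> "bedebc"
DP table:
           b    e    d    e    b    c
      0    1    2    3    4    5    6
  d   1    1    2    2    3    4    5
  f   2    2    2    3    3    4    5
  b   3    2    3    3    4    3    4
  e   4    3    2    3    3    4    4
Edit distance = dp[4][6] = 4

4


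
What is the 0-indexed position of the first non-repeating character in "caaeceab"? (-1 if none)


Input: caaeceab
Character frequencies:
  'a': 3
  'b': 1
  'c': 2
  'e': 2
Scanning left to right for freq == 1:
  Position 0 ('c'): freq=2, skip
  Position 1 ('a'): freq=3, skip
  Position 2 ('a'): freq=3, skip
  Position 3 ('e'): freq=2, skip
  Position 4 ('c'): freq=2, skip
  Position 5 ('e'): freq=2, skip
  Position 6 ('a'): freq=3, skip
  Position 7 ('b'): unique! => answer = 7

7


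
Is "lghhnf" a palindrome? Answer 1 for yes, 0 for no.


Input: lghhnf
Reversed: fnhhgl
  Compare pos 0 ('l') with pos 5 ('f'): MISMATCH
  Compare pos 1 ('g') with pos 4 ('n'): MISMATCH
  Compare pos 2 ('h') with pos 3 ('h'): match
Result: not a palindrome

0


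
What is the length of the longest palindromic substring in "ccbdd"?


Input: "ccbdd"
Checking substrings for palindromes:
  [0:2] "cc" (len 2) => palindrome
  [3:5] "dd" (len 2) => palindrome
Longest palindromic substring: "cc" with length 2

2


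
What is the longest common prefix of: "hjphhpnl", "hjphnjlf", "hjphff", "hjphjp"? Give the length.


Words: hjphhpnl, hjphnjlf, hjphff, hjphjp
  Position 0: all 'h' => match
  Position 1: all 'j' => match
  Position 2: all 'p' => match
  Position 3: all 'h' => match
  Position 4: ('h', 'n', 'f', 'j') => mismatch, stop
LCP = "hjph" (length 4)

4


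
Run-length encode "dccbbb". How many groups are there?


Input: dccbbb
Scanning for consecutive runs:
  Group 1: 'd' x 1 (positions 0-0)
  Group 2: 'c' x 2 (positions 1-2)
  Group 3: 'b' x 3 (positions 3-5)
Total groups: 3

3


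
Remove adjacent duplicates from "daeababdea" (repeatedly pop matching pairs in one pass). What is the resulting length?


Input: daeababdea
Stack-based adjacent duplicate removal:
  Read 'd': push. Stack: d
  Read 'a': push. Stack: da
  Read 'e': push. Stack: dae
  Read 'a': push. Stack: daea
  Read 'b': push. Stack: daeab
  Read 'a': push. Stack: daeaba
  Read 'b': push. Stack: daeabab
  Read 'd': push. Stack: daeababd
  Read 'e': push. Stack: daeababde
  Read 'a': push. Stack: daeababdea
Final stack: "daeababdea" (length 10)

10


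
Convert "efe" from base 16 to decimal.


Input: "efe" in base 16
Positional expansion:
  Digit 'e' (value 14) x 16^2 = 3584
  Digit 'f' (value 15) x 16^1 = 240
  Digit 'e' (value 14) x 16^0 = 14
Sum = 3838

3838


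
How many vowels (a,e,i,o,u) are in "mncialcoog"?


Input: mncialcoog
Checking each character:
  'm' at position 0: consonant
  'n' at position 1: consonant
  'c' at position 2: consonant
  'i' at position 3: vowel (running total: 1)
  'a' at position 4: vowel (running total: 2)
  'l' at position 5: consonant
  'c' at position 6: consonant
  'o' at position 7: vowel (running total: 3)
  'o' at position 8: vowel (running total: 4)
  'g' at position 9: consonant
Total vowels: 4

4


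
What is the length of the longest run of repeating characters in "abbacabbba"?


Input: "abbacabbba"
Scanning for longest run:
  Position 1 ('b'): new char, reset run to 1
  Position 2 ('b'): continues run of 'b', length=2
  Position 3 ('a'): new char, reset run to 1
  Position 4 ('c'): new char, reset run to 1
  Position 5 ('a'): new char, reset run to 1
  Position 6 ('b'): new char, reset run to 1
  Position 7 ('b'): continues run of 'b', length=2
  Position 8 ('b'): continues run of 'b', length=3
  Position 9 ('a'): new char, reset run to 1
Longest run: 'b' with length 3

3


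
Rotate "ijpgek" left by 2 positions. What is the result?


Input: "ijpgek", rotate left by 2
First 2 characters: "ij"
Remaining characters: "pgek"
Concatenate remaining + first: "pgek" + "ij" = "pgekij"

pgekij


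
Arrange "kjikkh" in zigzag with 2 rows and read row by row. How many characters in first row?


Zigzag "kjikkh" into 2 rows:
Placing characters:
  'k' => row 0
  'j' => row 1
  'i' => row 0
  'k' => row 1
  'k' => row 0
  'h' => row 1
Rows:
  Row 0: "kik"
  Row 1: "jkh"
First row length: 3

3


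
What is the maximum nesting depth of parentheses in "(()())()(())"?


Input: "(()())()(())"
Tracking depth:
  Position 0 '(': depth becomes 1
  Position 1 '(': depth becomes 2
  Position 2 ')': depth becomes 1
  Position 3 '(': depth becomes 2
  Position 4 ')': depth becomes 1
  Position 5 ')': depth becomes 0
  Position 6 '(': depth becomes 1
  Position 7 ')': depth becomes 0
  Position 8 '(': depth becomes 1
  Position 9 '(': depth becomes 2
  Position 10 ')': depth becomes 1
  Position 11 ')': depth becomes 0
Maximum depth reached: 2

2


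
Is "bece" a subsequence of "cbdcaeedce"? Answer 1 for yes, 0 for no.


Check if "bece" is a subsequence of "cbdcaeedce"
Greedy scan:
  Position 0 ('c'): no match needed
  Position 1 ('b'): matches sub[0] = 'b'
  Position 2 ('d'): no match needed
  Position 3 ('c'): no match needed
  Position 4 ('a'): no match needed
  Position 5 ('e'): matches sub[1] = 'e'
  Position 6 ('e'): no match needed
  Position 7 ('d'): no match needed
  Position 8 ('c'): matches sub[2] = 'c'
  Position 9 ('e'): matches sub[3] = 'e'
All 4 characters matched => is a subsequence

1


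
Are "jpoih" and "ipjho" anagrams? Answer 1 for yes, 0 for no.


Strings: "jpoih", "ipjho"
Sorted first:  hijop
Sorted second: hijop
Sorted forms match => anagrams

1


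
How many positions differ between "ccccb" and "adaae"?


Comparing "ccccb" and "adaae" position by position:
  Position 0: 'c' vs 'a' => DIFFER
  Position 1: 'c' vs 'd' => DIFFER
  Position 2: 'c' vs 'a' => DIFFER
  Position 3: 'c' vs 'a' => DIFFER
  Position 4: 'b' vs 'e' => DIFFER
Positions that differ: 5

5


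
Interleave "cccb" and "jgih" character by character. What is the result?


Interleaving "cccb" and "jgih":
  Position 0: 'c' from first, 'j' from second => "cj"
  Position 1: 'c' from first, 'g' from second => "cg"
  Position 2: 'c' from first, 'i' from second => "ci"
  Position 3: 'b' from first, 'h' from second => "bh"
Result: cjcgcibh

cjcgcibh


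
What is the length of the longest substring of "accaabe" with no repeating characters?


Input: "accaabe"
Sliding window (track last position of each char):
  Position 0 ('a'): window [0,0] length 1 -- new best
  Position 1 ('c'): window [0,1] length 2 -- new best
  Position 2 ('c'): repeat (last at 1), move window start to 2
  Position 2 ('c'): window [2,2] length 1
  Position 3 ('a'): window [2,3] length 2
  Position 4 ('a'): repeat (last at 3), move window start to 4
  Position 4 ('a'): window [4,4] length 1
  Position 5 ('b'): window [4,5] length 2
  Position 6 ('e'): window [4,6] length 3 -- new best
Longest substring with no repeats: "abe" with length 3

3


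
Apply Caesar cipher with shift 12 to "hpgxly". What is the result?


Caesar cipher: shift "hpgxly" by 12
  'h' (pos 7) + 12 = pos 19 = 't'
  'p' (pos 15) + 12 = pos 1 = 'b'
  'g' (pos 6) + 12 = pos 18 = 's'
  'x' (pos 23) + 12 = pos 9 = 'j'
  'l' (pos 11) + 12 = pos 23 = 'x'
  'y' (pos 24) + 12 = pos 10 = 'k'
Result: tbsjxk

tbsjxk


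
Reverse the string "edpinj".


Input: edpinj
Reading characters right to left:
  Position 5: 'j'
  Position 4: 'n'
  Position 3: 'i'
  Position 2: 'p'
  Position 1: 'd'
  Position 0: 'e'
Reversed: jnipde

jnipde


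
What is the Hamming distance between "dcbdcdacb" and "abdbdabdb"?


Comparing "dcbdcdacb" and "abdbdabdb" position by position:
  Position 0: 'd' vs 'a' => differ
  Position 1: 'c' vs 'b' => differ
  Position 2: 'b' vs 'd' => differ
  Position 3: 'd' vs 'b' => differ
  Position 4: 'c' vs 'd' => differ
  Position 5: 'd' vs 'a' => differ
  Position 6: 'a' vs 'b' => differ
  Position 7: 'c' vs 'd' => differ
  Position 8: 'b' vs 'b' => same
Total differences (Hamming distance): 8

8


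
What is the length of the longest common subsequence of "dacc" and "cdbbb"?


LCS of "dacc" and "cdbbb"
DP table:
           c    d    b    b    b
      0    0    0    0    0    0
  d   0    0    1    1    1    1
  a   0    0    1    1    1    1
  c   0    1    1    1    1    1
  c   0    1    1    1    1    1
LCS length = dp[4][5] = 1

1


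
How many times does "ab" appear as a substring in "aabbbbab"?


Searching for "ab" in "aabbbbab"
Scanning each position:
  Position 0: "aa" => no
  Position 1: "ab" => MATCH
  Position 2: "bb" => no
  Position 3: "bb" => no
  Position 4: "bb" => no
  Position 5: "ba" => no
  Position 6: "ab" => MATCH
Total occurrences: 2

2


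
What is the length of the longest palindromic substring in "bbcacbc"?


Input: "bbcacbc"
Checking substrings for palindromes:
  [1:6] "bcacb" (len 5) => palindrome
  [2:5] "cac" (len 3) => palindrome
  [4:7] "cbc" (len 3) => palindrome
  [0:2] "bb" (len 2) => palindrome
Longest palindromic substring: "bcacb" with length 5

5
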